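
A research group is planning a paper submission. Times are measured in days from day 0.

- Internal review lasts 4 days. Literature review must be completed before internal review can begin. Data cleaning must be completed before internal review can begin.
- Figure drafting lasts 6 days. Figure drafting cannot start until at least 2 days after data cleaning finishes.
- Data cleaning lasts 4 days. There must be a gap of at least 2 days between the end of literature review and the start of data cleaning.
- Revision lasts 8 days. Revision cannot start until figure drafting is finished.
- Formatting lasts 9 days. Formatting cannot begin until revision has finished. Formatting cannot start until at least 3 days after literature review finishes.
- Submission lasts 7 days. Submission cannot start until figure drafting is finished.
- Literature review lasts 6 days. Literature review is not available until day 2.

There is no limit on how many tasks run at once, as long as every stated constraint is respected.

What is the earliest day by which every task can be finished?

After its own release at day 2, literature review can start at day 2 and finishes at day 8.
After literature review (finishes day 8, plus 2-day gap → day 10), data cleaning can start at day 10 and finishes at day 14.
For internal review: literature review (finishes day 8); data cleaning (finishes day 14). Taking the maximum gives a start of day 14, and it finishes at 14 + 4 = day 18.
Figure drafting waits on data cleaning (finishes day 14, plus 2-day gap → day 16), so it starts at day 16 and finishes at 16 + 6 = day 22.
Submission waits on figure drafting (finishes day 22), so it starts at day 22 and finishes at 22 + 7 = day 29.
Revision cannot begin until figure drafting (finishes day 22). It runs from day 22 to 22 + 8 = day 30.
Formatting cannot start until revision (finishes day 30); literature review (finishes day 8, plus 3-day gap → day 11). The controlling bound is day 30, so formatting finishes at 30 + 9 = day 39.
All tasks are finished once the last one completes. Finish times: Literature review at 8, Data cleaning at 14, Figure drafting at 22, Internal review at 18, Revision at 30, Formatting at 39, Submission at 29. The latest is day 39.

39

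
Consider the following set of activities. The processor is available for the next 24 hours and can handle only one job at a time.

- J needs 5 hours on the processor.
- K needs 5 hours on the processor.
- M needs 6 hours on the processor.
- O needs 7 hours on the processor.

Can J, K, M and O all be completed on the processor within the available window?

Yes

Running back to back, the jobs need 5 + 5 + 6 + 7 = 23 hours on the processor.
Since 23 ≤ 24, they fit within the window.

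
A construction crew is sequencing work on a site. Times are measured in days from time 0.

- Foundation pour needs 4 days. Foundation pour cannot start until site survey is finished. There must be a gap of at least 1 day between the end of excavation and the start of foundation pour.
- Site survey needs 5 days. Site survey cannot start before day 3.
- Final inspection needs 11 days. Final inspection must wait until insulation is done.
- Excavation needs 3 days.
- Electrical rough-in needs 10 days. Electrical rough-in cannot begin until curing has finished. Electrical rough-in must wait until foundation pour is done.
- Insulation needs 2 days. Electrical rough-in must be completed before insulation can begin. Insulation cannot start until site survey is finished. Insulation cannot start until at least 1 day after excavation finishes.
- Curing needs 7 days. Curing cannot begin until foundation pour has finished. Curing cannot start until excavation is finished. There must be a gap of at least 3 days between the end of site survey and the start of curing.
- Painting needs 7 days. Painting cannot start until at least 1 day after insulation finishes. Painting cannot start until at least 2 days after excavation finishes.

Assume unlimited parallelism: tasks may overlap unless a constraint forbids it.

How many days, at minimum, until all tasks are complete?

Excavation has no prerequisites, so it starts at day 0 and finishes at day 3.
After its own release at day 3, site survey can start at day 3 and finishes at day 8.
Foundation pour needs all of site survey (finishes day 8); excavation (finishes day 3, plus 1-day gap → day 4). That puts its earliest start at day 8; it finishes at 8 + 4 = day 12.
For curing: foundation pour (finishes day 12); excavation (finishes day 3); site survey (finishes day 8, plus 3-day gap → day 11). Taking the maximum gives a start of day 12, and it finishes at 12 + 7 = day 19.
Electrical rough-in cannot start until curing (finishes day 19); foundation pour (finishes day 12). The controlling bound is day 19, so electrical rough-in finishes at 19 + 10 = day 29.
Insulation needs all of electrical rough-in (finishes day 29); site survey (finishes day 8); excavation (finishes day 3, plus 1-day gap → day 4). That puts its earliest start at day 29; it finishes at 29 + 2 = day 31.
After insulation (finishes day 31), final inspection can start at day 31 and finishes at day 42.
Painting cannot start until insulation (finishes day 31, plus 1-day gap → day 32); excavation (finishes day 3, plus 2-day gap → day 5). The controlling bound is day 32, so painting finishes at 32 + 7 = day 39.
All tasks are finished once the last one completes. Finish times: Site survey at 8, Excavation at 3, Foundation pour at 12, Curing at 19, Electrical rough-in at 29, Insulation at 31, Painting at 39, Final inspection at 42. The latest is day 42.

42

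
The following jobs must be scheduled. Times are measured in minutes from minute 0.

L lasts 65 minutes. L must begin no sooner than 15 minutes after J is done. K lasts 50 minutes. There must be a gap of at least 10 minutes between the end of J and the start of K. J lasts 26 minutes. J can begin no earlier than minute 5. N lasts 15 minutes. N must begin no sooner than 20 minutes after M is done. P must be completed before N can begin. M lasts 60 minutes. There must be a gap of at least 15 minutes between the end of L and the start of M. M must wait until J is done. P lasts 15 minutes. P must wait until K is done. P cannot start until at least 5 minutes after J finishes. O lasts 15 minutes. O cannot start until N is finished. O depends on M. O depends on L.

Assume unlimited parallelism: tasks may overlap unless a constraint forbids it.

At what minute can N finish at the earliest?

221

J cannot begin until its own release at minute 5. It runs from minute 5 to 5 + 26 = minute 31.
After J (finishes minute 31, plus 15-minute gap → minute 46), L can start at minute 46 and finishes at minute 111.
M cannot start until L (finishes minute 111, plus 15-minute gap → minute 126); J (finishes minute 31). The controlling bound is minute 126, so M finishes at 126 + 60 = minute 186.
After J (finishes minute 31, plus 10-minute gap → minute 41), K can start at minute 41 and finishes at minute 91.
P has to wait for K (finishes minute 91); J (finishes minute 31, plus 5-minute gap → minute 36). The latest of these is minute 91, so P runs minute 91 to 91 + 15 = minute 106.
N has to wait for M (finishes minute 186, plus 20-minute gap → minute 206); P (finishes minute 106). The latest of these is minute 206, so N runs minute 206 to 206 + 15 = minute 221.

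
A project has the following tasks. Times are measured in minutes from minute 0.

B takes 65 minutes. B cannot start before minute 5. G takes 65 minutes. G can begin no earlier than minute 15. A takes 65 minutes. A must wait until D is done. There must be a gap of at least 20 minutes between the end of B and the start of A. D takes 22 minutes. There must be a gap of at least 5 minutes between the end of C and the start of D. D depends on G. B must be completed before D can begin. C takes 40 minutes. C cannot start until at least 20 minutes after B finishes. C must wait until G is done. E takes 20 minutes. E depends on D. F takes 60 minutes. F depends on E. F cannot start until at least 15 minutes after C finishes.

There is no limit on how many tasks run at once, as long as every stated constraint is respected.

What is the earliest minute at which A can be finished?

G waits on its own release at minute 15, so it starts at minute 15 and finishes at 15 + 65 = minute 80.
After its own release at minute 5, B can start at minute 5 and finishes at minute 70.
C has to wait for B (finishes minute 70, plus 20-minute gap → minute 90); G (finishes minute 80). The latest of these is minute 90, so C runs minute 90 to 90 + 40 = minute 130.
D needs all of C (finishes minute 130, plus 5-minute gap → minute 135); G (finishes minute 80); B (finishes minute 70). That puts its earliest start at minute 135; it finishes at 135 + 22 = minute 157.
A needs all of D (finishes minute 157); B (finishes minute 70, plus 20-minute gap → minute 90). That puts its earliest start at minute 157; it finishes at 157 + 65 = minute 222.

222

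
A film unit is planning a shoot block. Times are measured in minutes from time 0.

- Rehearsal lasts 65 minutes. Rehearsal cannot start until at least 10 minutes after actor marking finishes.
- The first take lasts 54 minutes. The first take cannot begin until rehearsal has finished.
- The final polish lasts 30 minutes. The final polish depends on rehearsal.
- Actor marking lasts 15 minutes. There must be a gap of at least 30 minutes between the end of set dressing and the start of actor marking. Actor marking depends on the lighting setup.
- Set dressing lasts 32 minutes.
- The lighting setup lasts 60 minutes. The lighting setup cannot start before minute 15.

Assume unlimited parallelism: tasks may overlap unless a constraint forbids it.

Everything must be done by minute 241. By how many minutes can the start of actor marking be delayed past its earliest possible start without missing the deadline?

The lighting setup waits on its own release at minute 15, so it starts at minute 15 and finishes at 15 + 60 = minute 75.
Set dressing can start immediately at minute 0; it finishes at minute 32.
For actor marking: set dressing (finishes minute 32, plus 30-minute gap → minute 62); the lighting setup (finishes minute 75). Taking the maximum gives a start of minute 75, and it finishes at 75 + 15 = minute 90.

Working backward from the deadline:
The final polish must finish by minute 241; it takes 30 minutes, so it must start by 241 − 30 = minute 211.
To finish by minute 241, the first take (duration 54) must start no later than minute 187.
Rehearsal has several dependents: the final polish (must start by minute 211); the first take (must start by minute 187). The earliest of those limits is minute 187, so rehearsal must start by 187 − 65 = minute 122.
Actor marking has to be done before rehearsal (must start by minute 122, minus 10-minute gap → minute 112). That means finishing by minute 112, i.e. starting by 112 − 15 = minute 97.
So actor marking can start as early as minute 75 and as late as minute 97, giving 97 − 75 = 22 minutes of slack.

22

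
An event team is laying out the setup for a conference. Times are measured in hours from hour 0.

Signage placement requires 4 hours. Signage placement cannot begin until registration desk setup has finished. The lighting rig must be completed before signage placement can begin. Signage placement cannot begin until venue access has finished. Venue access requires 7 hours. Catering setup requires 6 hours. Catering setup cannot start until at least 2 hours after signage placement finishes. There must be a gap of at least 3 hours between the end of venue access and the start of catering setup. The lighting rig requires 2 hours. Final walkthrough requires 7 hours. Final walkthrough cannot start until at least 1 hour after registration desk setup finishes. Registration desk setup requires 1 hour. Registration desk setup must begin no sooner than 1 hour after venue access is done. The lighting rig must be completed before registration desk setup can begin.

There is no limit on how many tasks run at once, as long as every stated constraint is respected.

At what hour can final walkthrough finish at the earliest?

The lighting rig has no prerequisites, so it starts at hour 0 and finishes at hour 2.
Nothing blocks venue access, so it runs from hour 0 to hour 7.
Registration desk setup cannot start until venue access (finishes hour 7, plus 1-hour gap → hour 8); the lighting rig (finishes hour 2). The controlling bound is hour 8, so registration desk setup finishes at 8 + 1 = hour 9.
Final walkthrough waits on registration desk setup (finishes hour 9, plus 1-hour gap → hour 10), so it starts at hour 10 and finishes at 10 + 7 = hour 17.

17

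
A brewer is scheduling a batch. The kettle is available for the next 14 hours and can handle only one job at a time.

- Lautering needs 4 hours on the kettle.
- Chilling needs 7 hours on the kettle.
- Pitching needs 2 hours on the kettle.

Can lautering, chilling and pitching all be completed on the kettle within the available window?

Running back to back, the jobs need 4 + 7 + 2 = 13 hours on the kettle.
Since 13 ≤ 14, they fit within the window.

Yes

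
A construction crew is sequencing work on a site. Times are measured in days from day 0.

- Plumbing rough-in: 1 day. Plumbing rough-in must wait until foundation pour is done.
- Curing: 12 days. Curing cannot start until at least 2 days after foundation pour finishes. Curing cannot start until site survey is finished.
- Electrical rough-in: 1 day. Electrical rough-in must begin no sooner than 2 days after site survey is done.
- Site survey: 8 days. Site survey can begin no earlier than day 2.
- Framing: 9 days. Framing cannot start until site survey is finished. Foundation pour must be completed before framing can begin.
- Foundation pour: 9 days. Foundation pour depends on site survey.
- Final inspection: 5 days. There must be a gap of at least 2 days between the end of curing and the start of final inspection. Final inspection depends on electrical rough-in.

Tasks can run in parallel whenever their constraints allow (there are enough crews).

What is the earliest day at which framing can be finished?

Site survey waits on its own release at day 2, so it starts at day 2 and finishes at 2 + 8 = day 10.
After site survey (finishes day 10), foundation pour can start at day 10 and finishes at day 19.
For framing: site survey (finishes day 10); foundation pour (finishes day 19). Taking the maximum gives a start of day 19, and it finishes at 19 + 9 = day 28.

28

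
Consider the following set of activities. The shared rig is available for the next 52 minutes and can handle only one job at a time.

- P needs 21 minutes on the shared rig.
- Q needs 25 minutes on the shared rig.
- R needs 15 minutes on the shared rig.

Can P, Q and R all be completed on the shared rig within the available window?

Running back to back, the jobs need 21 + 25 + 15 = 61 minutes on the shared rig.
Since 61 > 52, they cannot all fit.

No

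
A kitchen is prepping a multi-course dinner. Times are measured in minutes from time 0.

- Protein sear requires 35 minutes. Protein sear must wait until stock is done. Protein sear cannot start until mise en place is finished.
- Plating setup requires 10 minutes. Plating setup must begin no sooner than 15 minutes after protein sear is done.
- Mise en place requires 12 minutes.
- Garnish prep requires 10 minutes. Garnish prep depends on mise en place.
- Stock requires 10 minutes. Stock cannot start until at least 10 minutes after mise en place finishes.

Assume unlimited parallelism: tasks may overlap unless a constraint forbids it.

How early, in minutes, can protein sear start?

32

Mise en place has no prerequisites, so it starts at minute 0 and finishes at minute 12.
Stock waits on mise en place (finishes minute 12, plus 10-minute gap → minute 22), so it starts at minute 22 and finishes at 22 + 10 = minute 32.
Protein sear waits on stock (finishes minute 32); mise en place (finishes minute 12). The latest of these is minute 32, which is the earliest protein sear can start.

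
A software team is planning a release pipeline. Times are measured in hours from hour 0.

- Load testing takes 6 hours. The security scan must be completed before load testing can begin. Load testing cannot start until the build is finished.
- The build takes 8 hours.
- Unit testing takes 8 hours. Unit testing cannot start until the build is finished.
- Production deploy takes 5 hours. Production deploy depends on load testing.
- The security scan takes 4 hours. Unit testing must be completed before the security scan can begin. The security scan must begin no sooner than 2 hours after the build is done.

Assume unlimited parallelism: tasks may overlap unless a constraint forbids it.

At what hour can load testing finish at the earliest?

The build has no prerequisites, so it starts at hour 0 and finishes at hour 8.
Unit testing waits on the build (finishes hour 8), so it starts at hour 8 and finishes at 8 + 8 = hour 16.
The security scan cannot start until unit testing (finishes hour 16); the build (finishes hour 8, plus 2-hour gap → hour 10). The controlling bound is hour 16, so the security scan finishes at 16 + 4 = hour 20.
Load testing has to wait for the security scan (finishes hour 20); the build (finishes hour 8). The latest of these is hour 20, so load testing runs hour 20 to 20 + 6 = hour 26.

26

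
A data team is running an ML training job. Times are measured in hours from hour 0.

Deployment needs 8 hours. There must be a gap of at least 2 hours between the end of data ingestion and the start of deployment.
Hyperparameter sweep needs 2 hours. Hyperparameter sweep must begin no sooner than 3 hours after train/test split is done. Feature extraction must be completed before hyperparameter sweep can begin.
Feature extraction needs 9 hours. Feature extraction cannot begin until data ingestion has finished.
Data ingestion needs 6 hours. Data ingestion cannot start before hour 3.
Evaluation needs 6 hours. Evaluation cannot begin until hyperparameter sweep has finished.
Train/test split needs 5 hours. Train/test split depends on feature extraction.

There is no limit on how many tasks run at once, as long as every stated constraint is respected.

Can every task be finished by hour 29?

After its own release at hour 3, data ingestion can start at hour 3 and finishes at hour 9.
After data ingestion (finishes hour 9, plus 2-hour gap → hour 11), deployment can start at hour 11 and finishes at hour 19.
After data ingestion (finishes hour 9), feature extraction can start at hour 9 and finishes at hour 18.
Train/test split cannot begin until feature extraction (finishes hour 18). It runs from hour 18 to 18 + 5 = hour 23.
Hyperparameter sweep has to wait for train/test split (finishes hour 23, plus 3-hour gap → hour 26); feature extraction (finishes hour 18). The latest of these is hour 26, so hyperparameter sweep runs hour 26 to 26 + 2 = hour 28.
After hyperparameter sweep (finishes hour 28), evaluation can start at hour 28 and finishes at hour 34.
The earliest everything can be done is hour 34, which is after the deadline of 29, so it is not possible.

No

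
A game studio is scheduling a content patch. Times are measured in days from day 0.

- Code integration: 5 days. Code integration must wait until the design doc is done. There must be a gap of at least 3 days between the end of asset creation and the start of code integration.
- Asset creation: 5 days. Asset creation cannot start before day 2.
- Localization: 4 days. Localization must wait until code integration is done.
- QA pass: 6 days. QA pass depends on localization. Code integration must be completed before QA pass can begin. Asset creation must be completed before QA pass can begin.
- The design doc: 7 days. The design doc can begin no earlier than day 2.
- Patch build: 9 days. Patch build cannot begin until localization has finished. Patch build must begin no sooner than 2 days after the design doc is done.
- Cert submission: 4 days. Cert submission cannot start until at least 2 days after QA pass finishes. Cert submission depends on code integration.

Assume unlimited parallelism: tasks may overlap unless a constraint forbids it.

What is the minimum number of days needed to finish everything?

31

After its own release at day 2, asset creation can start at day 2 and finishes at day 7.
The design doc cannot begin until its own release at day 2. It runs from day 2 to 2 + 7 = day 9.
Code integration has to wait for the design doc (finishes day 9); asset creation (finishes day 7, plus 3-day gap → day 10). The latest of these is day 10, so code integration runs day 10 to 10 + 5 = day 15.
After code integration (finishes day 15), localization can start at day 15 and finishes at day 19.
Patch build cannot start until localization (finishes day 19); the design doc (finishes day 9, plus 2-day gap → day 11). The controlling bound is day 19, so patch build finishes at 19 + 9 = day 28.
For QA pass: localization (finishes day 19); code integration (finishes day 15); asset creation (finishes day 7). Taking the maximum gives a start of day 19, and it finishes at 19 + 6 = day 25.
For cert submission: QA pass (finishes day 25, plus 2-day gap → day 27); code integration (finishes day 15). Taking the maximum gives a start of day 27, and it finishes at 27 + 4 = day 31.
All tasks are finished once the last one completes. Finish times: The design doc at 9, Asset creation at 7, Code integration at 15, Localization at 19, QA pass at 25, Cert submission at 31, Patch build at 28. The latest is day 31.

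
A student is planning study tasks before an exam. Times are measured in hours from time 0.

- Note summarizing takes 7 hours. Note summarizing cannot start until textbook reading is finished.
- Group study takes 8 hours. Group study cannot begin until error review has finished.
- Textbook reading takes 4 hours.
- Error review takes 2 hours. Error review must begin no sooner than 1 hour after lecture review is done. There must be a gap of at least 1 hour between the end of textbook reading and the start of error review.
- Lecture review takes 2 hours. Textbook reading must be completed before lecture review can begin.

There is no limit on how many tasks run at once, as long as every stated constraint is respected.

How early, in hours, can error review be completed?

9

Textbook reading can start immediately at hour 0; it finishes at hour 4.
Lecture review waits on textbook reading (finishes hour 4), so it starts at hour 4 and finishes at 4 + 2 = hour 6.
For error review: lecture review (finishes hour 6, plus 1-hour gap → hour 7); textbook reading (finishes hour 4, plus 1-hour gap → hour 5). Taking the maximum gives a start of hour 7, and it finishes at 7 + 2 = hour 9.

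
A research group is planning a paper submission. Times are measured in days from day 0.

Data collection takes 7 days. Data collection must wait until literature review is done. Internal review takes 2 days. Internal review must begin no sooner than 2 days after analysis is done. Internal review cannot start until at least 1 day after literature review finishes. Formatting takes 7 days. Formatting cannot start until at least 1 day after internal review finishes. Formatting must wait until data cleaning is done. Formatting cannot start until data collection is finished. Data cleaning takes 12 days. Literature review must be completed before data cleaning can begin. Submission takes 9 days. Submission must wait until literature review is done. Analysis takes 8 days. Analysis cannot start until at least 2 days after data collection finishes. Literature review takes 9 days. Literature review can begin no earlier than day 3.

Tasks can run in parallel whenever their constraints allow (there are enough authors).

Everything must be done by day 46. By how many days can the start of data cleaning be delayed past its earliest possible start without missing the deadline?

15

After its own release at day 3, literature review can start at day 3 and finishes at day 12.
Data cleaning waits on literature review (finishes day 12), so it starts at day 12 and finishes at 12 + 12 = day 24.

Working backward from the deadline:
To finish by day 46, formatting (duration 7) must start no later than day 39.
Data cleaning must finish before formatting (must start by day 39). With a 12-day duration, data cleaning must start by 39 − 12 = day 27.
So data cleaning can start as early as day 12 and as late as day 27, giving 27 − 12 = 15 days of slack.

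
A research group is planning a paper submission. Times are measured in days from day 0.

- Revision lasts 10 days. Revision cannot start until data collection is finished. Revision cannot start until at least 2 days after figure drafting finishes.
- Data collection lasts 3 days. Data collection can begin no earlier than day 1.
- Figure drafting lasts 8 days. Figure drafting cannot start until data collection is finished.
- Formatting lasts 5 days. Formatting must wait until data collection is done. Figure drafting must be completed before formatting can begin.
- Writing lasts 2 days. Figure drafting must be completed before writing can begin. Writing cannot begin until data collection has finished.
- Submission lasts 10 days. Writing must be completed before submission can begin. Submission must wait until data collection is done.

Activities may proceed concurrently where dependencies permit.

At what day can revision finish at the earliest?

Data collection cannot begin until its own release at day 1. It runs from day 1 to 1 + 3 = day 4.
After data collection (finishes day 4), figure drafting can start at day 4 and finishes at day 12.
Revision cannot start until data collection (finishes day 4); figure drafting (finishes day 12, plus 2-day gap → day 14). The controlling bound is day 14, so revision finishes at 14 + 10 = day 24.

24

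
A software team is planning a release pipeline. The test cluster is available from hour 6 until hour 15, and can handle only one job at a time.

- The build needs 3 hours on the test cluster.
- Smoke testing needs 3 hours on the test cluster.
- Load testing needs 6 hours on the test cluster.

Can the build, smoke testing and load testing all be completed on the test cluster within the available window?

The test cluster window is 15 − 6 = 9 hours.
Running back to back, the jobs need 3 + 3 + 6 = 12 hours on the test cluster.
Since 12 > 9, they cannot all fit.

No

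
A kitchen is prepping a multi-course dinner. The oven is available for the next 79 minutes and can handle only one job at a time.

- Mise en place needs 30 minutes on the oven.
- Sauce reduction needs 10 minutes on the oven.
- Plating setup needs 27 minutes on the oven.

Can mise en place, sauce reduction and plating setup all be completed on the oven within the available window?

Yes

Running back to back, the jobs need 30 + 10 + 27 = 67 minutes on the oven.
Since 67 ≤ 79, they fit within the window.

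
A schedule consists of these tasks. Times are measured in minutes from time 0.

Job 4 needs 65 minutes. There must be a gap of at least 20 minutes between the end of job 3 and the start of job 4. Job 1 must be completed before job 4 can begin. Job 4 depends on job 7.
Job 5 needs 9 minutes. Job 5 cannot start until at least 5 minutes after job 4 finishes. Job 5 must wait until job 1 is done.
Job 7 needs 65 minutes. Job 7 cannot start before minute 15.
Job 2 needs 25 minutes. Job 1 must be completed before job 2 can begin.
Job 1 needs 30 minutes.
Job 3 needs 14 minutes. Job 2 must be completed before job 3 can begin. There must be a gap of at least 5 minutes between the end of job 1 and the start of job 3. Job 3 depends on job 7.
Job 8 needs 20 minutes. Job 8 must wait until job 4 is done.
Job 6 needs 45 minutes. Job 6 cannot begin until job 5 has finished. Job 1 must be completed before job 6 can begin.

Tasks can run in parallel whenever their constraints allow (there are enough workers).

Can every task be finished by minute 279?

After its own release at minute 15, job 7 can start at minute 15 and finishes at minute 80.
Job 1 can start immediately at minute 0; it finishes at minute 30.
Job 2 cannot begin until job 1 (finishes minute 30). It runs from minute 30 to 30 + 25 = minute 55.
Job 3 cannot start until job 2 (finishes minute 55); job 1 (finishes minute 30, plus 5-minute gap → minute 35); job 7 (finishes minute 80). The controlling bound is minute 80, so job 3 finishes at 80 + 14 = minute 94.
Job 4 cannot start until job 3 (finishes minute 94, plus 20-minute gap → minute 114); job 1 (finishes minute 30); job 7 (finishes minute 80). The controlling bound is minute 114, so job 4 finishes at 114 + 65 = minute 179.
Job 8 waits on job 4 (finishes minute 179), so it starts at minute 179 and finishes at 179 + 20 = minute 199.
Job 5 cannot start until job 4 (finishes minute 179, plus 5-minute gap → minute 184); job 1 (finishes minute 30). The controlling bound is minute 184, so job 5 finishes at 184 + 9 = minute 193.
Job 6 cannot start until job 5 (finishes minute 193); job 1 (finishes minute 30). The controlling bound is minute 193, so job 6 finishes at 193 + 45 = minute 238.
Every task is finished by minute 238, which is no later than the deadline of 279, so the schedule is feasible.

Yes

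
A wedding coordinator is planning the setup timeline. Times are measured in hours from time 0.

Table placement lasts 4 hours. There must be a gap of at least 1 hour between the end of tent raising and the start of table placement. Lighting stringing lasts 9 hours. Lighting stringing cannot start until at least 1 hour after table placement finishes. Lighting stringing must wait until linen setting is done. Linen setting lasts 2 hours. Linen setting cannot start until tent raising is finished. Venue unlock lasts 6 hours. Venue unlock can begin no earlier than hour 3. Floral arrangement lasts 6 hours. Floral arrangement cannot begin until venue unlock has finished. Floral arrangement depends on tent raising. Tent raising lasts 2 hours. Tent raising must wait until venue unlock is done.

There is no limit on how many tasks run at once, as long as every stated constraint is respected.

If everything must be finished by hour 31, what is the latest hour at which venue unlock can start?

8

Lighting stringing has no dependents, so it just needs to finish by hour 31. Starting by 31 − 9 = hour 22 achieves that.
Since lighting stringing (must start by hour 22, minus 1-hour gap → hour 21) depends on it, table placement must finish by hour 21. Backing off its 4-hour duration gives a latest start of hour 17.
Linen setting must finish before lighting stringing (must start by hour 22). With a 2-hour duration, linen setting must start by 22 − 2 = hour 20.
To finish by hour 31, floral arrangement (duration 6) must start no later than hour 25.
Tent raising has several dependents: table placement (must start by hour 17, minus 1-hour gap → hour 16); linen setting (must start by hour 20); floral arrangement (must start by hour 25). The earliest of those limits is hour 16, so tent raising must start by 16 − 2 = hour 14.
Venue unlock feeds tent raising (must start by hour 14); floral arrangement (must start by hour 25). Taking the minimum, venue unlock must finish by hour 14 and start by 14 − 6 = hour 8.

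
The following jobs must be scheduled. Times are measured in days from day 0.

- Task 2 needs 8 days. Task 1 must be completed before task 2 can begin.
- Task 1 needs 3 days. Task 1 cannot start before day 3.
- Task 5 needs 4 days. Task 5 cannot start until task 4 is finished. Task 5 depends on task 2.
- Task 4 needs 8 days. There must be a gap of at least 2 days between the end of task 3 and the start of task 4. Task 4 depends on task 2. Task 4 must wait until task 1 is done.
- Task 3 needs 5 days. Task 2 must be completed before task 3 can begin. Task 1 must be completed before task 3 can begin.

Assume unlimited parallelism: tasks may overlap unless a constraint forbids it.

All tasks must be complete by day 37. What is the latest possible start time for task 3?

18

Task 5 must finish by day 37; it takes 4 days, so it must start by 37 − 4 = day 33.
Task 4 has to be done before task 5 (must start by day 33). That means finishing by day 33, i.e. starting by 33 − 8 = day 25.
Since task 4 (must start by day 25, minus 2-day gap → day 23) depends on it, task 3 must finish by day 23. Backing off its 5-day duration gives a latest start of day 18.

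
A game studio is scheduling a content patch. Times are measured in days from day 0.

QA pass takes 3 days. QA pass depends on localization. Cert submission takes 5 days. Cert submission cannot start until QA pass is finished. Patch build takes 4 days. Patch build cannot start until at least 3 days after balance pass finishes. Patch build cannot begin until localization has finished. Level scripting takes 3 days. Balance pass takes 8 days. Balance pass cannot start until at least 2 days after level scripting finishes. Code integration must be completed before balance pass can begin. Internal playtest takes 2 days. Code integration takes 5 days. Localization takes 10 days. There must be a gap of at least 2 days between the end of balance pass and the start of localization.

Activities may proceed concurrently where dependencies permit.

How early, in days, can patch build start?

Code integration has no prerequisites, so it starts at day 0 and finishes at day 5.
Level scripting can start immediately at day 0; it finishes at day 3.
Balance pass needs all of level scripting (finishes day 3, plus 2-day gap → day 5); code integration (finishes day 5). That puts its earliest start at day 5; it finishes at 5 + 8 = day 13.
Localization cannot begin until balance pass (finishes day 13, plus 2-day gap → day 15). It runs from day 15 to 15 + 10 = day 25.
Patch build waits on balance pass (finishes day 13, plus 3-day gap → day 16); localization (finishes day 25). The latest of these is day 25, which is the earliest patch build can start.

25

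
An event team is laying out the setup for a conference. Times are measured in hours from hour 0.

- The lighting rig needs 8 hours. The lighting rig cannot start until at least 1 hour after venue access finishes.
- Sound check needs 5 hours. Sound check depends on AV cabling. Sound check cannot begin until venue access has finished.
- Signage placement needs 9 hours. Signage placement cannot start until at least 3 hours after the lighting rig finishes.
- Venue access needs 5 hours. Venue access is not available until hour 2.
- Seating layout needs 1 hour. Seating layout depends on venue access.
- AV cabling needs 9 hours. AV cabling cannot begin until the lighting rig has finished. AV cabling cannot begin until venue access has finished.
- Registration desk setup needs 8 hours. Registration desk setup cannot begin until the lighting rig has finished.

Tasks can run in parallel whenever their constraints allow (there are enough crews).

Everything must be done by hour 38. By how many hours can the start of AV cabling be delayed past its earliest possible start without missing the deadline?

Venue access waits on its own release at hour 2, so it starts at hour 2 and finishes at 2 + 5 = hour 7.
After venue access (finishes hour 7, plus 1-hour gap → hour 8), the lighting rig can start at hour 8 and finishes at hour 16.
For AV cabling: the lighting rig (finishes hour 16); venue access (finishes hour 7). Taking the maximum gives a start of hour 16, and it finishes at 16 + 9 = hour 25.

Working backward from the deadline:
Sound check must finish by hour 38; it takes 5 hours, so it must start by 38 − 5 = hour 33.
AV cabling must finish before sound check (must start by hour 33). With a 9-hour duration, AV cabling must start by 33 − 9 = hour 24.
So AV cabling can start as early as hour 16 and as late as hour 24, giving 24 − 16 = 8 hours of slack.

8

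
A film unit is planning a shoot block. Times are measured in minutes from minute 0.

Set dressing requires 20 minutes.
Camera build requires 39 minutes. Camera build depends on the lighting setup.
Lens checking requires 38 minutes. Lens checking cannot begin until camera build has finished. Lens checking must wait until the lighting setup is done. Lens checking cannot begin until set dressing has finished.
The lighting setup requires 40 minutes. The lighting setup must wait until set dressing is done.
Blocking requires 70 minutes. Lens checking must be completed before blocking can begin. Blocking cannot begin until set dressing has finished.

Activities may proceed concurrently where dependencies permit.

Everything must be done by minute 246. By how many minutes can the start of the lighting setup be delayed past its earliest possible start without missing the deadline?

Nothing blocks set dressing, so it runs from minute 0 to minute 20.
The lighting setup cannot begin until set dressing (finishes minute 20). It runs from minute 20 to 20 + 40 = minute 60.

Working backward from the deadline:
Nothing follows blocking; the deadline of minute 246 is its only limit. It must start by 246 − 70 = minute 176.
Since blocking (must start by minute 176) depends on it, lens checking must finish by minute 176. Backing off its 38-minute duration gives a latest start of minute 138.
Camera build has to be done before lens checking (must start by minute 138). That means finishing by minute 138, i.e. starting by 138 − 39 = minute 99.
The lighting setup has several dependents: camera build (must start by minute 99); lens checking (must start by minute 138). The earliest of those limits is minute 99, so the lighting setup must start by 99 − 40 = minute 59.
So the lighting setup can start as early as minute 20 and as late as minute 59, giving 59 − 20 = 39 minutes of slack.

39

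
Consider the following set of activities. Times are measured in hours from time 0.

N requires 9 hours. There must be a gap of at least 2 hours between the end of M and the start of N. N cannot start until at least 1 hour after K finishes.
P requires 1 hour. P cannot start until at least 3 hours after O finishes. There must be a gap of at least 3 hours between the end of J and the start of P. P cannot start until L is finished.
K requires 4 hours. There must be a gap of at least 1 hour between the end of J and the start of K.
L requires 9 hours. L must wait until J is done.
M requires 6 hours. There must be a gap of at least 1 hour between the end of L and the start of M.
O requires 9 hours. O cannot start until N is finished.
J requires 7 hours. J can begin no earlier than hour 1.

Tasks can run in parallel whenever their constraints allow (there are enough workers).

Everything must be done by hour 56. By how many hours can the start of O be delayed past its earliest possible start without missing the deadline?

8

J waits on its own release at hour 1, so it starts at hour 1 and finishes at 1 + 7 = hour 8.
After J (finishes hour 8), L can start at hour 8 and finishes at hour 17.
After L (finishes hour 17, plus 1-hour gap → hour 18), M can start at hour 18 and finishes at hour 24.
K cannot begin until J (finishes hour 8, plus 1-hour gap → hour 9). It runs from hour 9 to 9 + 4 = hour 13.
For N: M (finishes hour 24, plus 2-hour gap → hour 26); K (finishes hour 13, plus 1-hour gap → hour 14). Taking the maximum gives a start of hour 26, and it finishes at 26 + 9 = hour 35.
O waits on N (finishes hour 35), so it starts at hour 35 and finishes at 35 + 9 = hour 44.

Working backward from the deadline:
P must finish by hour 56; it takes 1 hour, so it must start by 56 − 1 = hour 55.
O must finish before P (must start by hour 55, minus 3-hour gap → hour 52). With a 9-hour duration, O must start by 52 − 9 = hour 43.
So O can start as early as hour 35 and as late as hour 43, giving 43 − 35 = 8 hours of slack.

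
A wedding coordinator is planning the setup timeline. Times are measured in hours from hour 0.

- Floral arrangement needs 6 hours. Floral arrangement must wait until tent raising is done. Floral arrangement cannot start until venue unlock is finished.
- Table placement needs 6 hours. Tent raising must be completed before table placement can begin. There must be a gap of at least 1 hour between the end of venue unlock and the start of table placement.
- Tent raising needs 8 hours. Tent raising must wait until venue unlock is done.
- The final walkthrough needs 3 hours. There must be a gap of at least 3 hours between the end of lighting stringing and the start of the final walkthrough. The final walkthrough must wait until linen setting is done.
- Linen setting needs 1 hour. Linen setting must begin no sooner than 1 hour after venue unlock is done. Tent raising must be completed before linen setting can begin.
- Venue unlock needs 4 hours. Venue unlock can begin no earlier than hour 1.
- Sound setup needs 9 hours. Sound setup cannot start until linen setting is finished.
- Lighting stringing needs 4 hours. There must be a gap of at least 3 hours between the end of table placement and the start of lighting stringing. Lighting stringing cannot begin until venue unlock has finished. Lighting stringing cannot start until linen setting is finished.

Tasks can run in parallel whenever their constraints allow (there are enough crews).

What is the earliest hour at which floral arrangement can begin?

13

After its own release at hour 1, venue unlock can start at hour 1 and finishes at hour 5.
After venue unlock (finishes hour 5), tent raising can start at hour 5 and finishes at hour 13.
Floral arrangement waits on tent raising (finishes hour 13); venue unlock (finishes hour 5). The latest of these is hour 13, which is the earliest floral arrangement can start.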